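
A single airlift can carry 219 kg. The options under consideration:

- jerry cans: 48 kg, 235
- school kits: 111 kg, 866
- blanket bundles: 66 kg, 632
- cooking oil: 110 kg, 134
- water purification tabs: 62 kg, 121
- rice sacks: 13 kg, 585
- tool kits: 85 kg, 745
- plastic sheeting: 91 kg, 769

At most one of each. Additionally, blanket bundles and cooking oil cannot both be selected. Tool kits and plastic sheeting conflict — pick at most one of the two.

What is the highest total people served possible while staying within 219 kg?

2221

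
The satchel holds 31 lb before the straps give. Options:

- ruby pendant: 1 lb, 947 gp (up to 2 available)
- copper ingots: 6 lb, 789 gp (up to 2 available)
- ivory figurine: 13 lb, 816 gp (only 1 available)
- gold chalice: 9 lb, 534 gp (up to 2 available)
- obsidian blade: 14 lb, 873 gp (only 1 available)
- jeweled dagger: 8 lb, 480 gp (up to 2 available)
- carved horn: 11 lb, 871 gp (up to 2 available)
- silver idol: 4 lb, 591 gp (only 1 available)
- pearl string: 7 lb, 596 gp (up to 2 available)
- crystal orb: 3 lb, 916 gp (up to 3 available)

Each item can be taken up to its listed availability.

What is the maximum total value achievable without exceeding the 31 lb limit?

By value per lb: ruby pendant 947.00, crystal orb 305.33, silver idol 147.75, copper ingots 131.50 lead.
Taking the top-ratio items first gives 2×ruby pendant + 2×copper ingots + silver idol + 3×crystal orb for 6811 (27 lb).
The 4 lb tied up in silver idol is better spent on pearl string — total rises to 6816 (30 lb).
The spare 1 lb is too small for any remaining item, and no exchange beats 6816.

6816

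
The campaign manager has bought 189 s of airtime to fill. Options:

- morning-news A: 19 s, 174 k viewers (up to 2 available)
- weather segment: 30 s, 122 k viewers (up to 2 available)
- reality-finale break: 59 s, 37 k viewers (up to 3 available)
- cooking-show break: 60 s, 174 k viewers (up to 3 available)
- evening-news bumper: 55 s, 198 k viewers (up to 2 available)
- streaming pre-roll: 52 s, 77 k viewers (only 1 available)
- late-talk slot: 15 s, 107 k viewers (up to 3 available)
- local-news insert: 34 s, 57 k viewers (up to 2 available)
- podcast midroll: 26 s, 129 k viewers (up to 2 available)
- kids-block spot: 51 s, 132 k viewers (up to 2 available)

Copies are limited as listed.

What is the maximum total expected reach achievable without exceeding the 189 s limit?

By expected reach per s: morning-news A 9.16, late-talk slot 7.13, podcast midroll 4.96 lead.
Filling by ratio: 2×morning-news A + weather segment + 3×late-talk slot + 2×podcast midroll for 1049, with 24 s left unused.
Replace late-talk slot with weather segment: the trade gains 15 net, giving 1064 at 180 s.
Nothing else within 189 s beats 1064.

1064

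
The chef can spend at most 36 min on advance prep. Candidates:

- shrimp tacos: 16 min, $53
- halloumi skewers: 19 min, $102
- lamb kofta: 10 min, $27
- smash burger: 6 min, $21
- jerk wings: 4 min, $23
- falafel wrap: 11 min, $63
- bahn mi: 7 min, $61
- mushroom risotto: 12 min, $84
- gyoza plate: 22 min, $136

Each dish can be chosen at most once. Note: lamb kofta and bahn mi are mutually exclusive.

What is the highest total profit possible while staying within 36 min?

231

By profit per min: bahn mi 8.71, mushroom risotto 7.00, gyoza plate 6.18, jerk wings 5.75 lead.
Jerk wings + falafel wrap + bahn mi + mushroom risotto uses 34 of the 36 min and totals 231.
That's the maximum — no feasible swap from here does better than 231.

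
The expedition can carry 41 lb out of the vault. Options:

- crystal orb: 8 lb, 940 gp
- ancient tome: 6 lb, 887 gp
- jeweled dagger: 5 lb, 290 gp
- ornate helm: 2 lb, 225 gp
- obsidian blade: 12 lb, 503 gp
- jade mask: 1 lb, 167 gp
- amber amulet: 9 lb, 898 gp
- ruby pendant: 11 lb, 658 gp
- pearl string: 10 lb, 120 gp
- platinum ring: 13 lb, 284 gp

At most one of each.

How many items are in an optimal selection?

6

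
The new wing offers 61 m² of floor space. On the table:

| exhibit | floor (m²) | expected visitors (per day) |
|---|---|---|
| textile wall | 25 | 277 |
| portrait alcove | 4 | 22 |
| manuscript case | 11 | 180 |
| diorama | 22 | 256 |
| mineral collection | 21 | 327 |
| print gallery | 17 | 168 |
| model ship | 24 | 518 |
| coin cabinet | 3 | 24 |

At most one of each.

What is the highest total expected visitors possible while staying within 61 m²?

1049

Manuscript case + mineral collection + model ship + coin cabinet uses 59 of the 61 m² and totals 1049.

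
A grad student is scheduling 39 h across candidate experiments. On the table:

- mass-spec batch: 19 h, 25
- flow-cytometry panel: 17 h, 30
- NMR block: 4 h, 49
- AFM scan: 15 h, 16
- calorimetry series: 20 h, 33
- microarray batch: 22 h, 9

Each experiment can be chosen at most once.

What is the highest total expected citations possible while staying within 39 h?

Ranking by ratio (expected citations/h): NMR block 12.25, flow-cytometry panel 1.76, calorimetry series 1.65.
Filling by ratio: flow-cytometry panel + NMR block + AFM scan for 95, with 3 h left unused.
Replace flow-cytometry panel with calorimetry series: the trade gains 3 net, giving 98 at 39 h.

98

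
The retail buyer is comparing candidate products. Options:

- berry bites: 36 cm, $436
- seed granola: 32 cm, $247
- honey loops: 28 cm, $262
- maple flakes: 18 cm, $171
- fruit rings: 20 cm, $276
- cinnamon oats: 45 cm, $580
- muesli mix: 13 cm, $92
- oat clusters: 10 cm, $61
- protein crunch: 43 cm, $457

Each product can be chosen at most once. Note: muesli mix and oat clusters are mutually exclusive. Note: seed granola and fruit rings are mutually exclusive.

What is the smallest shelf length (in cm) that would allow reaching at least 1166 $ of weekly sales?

Look for the lowest-shelf combination reaching 1166.
Taking berry bites + maple flakes + cinnamon oats gives 1187 (≥ 1166) for 99 cm.
No combination under 99 cm hits 1166.

99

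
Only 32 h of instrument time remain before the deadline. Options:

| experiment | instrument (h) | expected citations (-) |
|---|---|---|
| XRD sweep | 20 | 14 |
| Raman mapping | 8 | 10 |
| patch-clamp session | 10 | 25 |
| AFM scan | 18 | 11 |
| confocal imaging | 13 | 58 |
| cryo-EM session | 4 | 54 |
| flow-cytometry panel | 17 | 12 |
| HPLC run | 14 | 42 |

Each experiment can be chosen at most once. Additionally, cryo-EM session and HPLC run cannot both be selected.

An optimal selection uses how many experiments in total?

3

Optimal total is 137.
patch-clamp session + confocal imaging + cryo-EM session hits 137 at 27 h.
Any selection reaching 137 contains exactly 3 experiments.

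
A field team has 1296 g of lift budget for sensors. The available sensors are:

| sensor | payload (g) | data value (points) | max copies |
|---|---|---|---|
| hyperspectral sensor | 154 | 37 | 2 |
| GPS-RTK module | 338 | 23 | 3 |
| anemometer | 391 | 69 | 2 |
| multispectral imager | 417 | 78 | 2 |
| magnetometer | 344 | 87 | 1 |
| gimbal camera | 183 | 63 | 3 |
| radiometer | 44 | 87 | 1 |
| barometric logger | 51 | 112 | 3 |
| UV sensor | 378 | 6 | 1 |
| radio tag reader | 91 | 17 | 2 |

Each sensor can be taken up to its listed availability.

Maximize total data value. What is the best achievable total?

736

The ratio ordering already packs tightly: hyperspectral sensor + magnetometer + 3×gimbal camera + radiometer + 3×barometric logger, 1244 g, 736.
The spare 52 g is too small for any remaining sensor, and no exchange beats 736.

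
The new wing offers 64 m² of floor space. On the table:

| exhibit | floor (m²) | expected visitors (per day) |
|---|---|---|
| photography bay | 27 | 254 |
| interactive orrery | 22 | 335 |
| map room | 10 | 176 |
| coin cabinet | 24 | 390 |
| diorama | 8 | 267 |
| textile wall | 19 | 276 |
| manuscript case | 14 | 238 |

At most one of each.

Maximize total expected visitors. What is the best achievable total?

A density-first pass picks map room + coin cabinet + diorama + manuscript case — 1071 at 56 m².
Replace manuscript case with interactive orrery: the trade gains 97 net, giving 1168 at 64 m².
Runner-up interactive orrery + diorama + textile wall + manuscript case tops out at 1116.

1168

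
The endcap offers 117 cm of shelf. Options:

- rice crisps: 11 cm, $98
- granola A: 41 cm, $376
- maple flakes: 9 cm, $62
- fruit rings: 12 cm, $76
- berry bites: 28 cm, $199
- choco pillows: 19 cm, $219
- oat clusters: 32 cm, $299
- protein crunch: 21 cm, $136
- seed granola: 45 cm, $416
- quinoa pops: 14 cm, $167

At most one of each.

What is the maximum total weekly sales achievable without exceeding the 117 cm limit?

1159

Filling by ratio: choco pillows + oat clusters + seed granola + quinoa pops for 1101, with 7 cm left unused.
The 45 cm tied up in seed granola is better spent on rice crisps + granola A — total rises to 1159 (117 cm).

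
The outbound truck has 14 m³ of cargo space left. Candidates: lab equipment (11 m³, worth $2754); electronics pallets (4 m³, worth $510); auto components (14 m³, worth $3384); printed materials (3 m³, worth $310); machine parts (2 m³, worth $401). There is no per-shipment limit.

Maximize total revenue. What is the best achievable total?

Taking the top-ratio shipments first gives lab equipment + machine parts for 3155 (13 m³).
The 13 m³ tied up in lab equipment and machine parts is better spent on auto components — total rises to 3384 (14 m³).

3384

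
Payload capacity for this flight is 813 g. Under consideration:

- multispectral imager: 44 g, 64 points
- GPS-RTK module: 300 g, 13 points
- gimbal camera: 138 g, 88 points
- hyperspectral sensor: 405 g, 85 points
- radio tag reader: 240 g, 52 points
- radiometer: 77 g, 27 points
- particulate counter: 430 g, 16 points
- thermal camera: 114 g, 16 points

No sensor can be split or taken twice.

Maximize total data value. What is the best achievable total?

280

Taking the top-ratio sensors first gives multispectral imager + gimbal camera + radio tag reader + radiometer + thermal camera for 247 (613 g).
Replace radio tag reader with hyperspectral sensor: the trade gains 33 net, giving 280 at 778 g.
Runner-up multispectral imager + gimbal camera + hyperspectral sensor + radiometer tops out at 264.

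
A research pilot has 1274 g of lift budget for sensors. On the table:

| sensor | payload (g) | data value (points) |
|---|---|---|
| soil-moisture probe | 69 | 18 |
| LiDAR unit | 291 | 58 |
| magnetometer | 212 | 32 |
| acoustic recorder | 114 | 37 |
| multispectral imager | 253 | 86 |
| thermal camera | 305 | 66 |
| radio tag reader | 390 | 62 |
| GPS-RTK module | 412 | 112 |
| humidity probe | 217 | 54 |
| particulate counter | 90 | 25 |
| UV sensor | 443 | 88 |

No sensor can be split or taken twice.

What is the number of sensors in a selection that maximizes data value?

6

The maximum data value within 1274 g is 344.
One optimal bundle: soil-moisture probe + acoustic recorder + multispectral imager + thermal camera + GPS-RTK module + particulate counter (1243 g).
All optima have 6 sensors.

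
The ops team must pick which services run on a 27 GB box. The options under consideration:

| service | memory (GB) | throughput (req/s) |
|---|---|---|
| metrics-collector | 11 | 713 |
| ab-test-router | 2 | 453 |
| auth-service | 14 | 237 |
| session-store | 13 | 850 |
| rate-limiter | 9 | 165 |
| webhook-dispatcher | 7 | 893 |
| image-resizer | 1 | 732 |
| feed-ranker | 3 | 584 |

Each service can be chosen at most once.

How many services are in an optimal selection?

5

Optimal total is 3512.
ab-test-router + session-store + webhook-dispatcher + image-resizer + feed-ranker hits 3512 at 26 GB.
Every optimal selection uses 5 services.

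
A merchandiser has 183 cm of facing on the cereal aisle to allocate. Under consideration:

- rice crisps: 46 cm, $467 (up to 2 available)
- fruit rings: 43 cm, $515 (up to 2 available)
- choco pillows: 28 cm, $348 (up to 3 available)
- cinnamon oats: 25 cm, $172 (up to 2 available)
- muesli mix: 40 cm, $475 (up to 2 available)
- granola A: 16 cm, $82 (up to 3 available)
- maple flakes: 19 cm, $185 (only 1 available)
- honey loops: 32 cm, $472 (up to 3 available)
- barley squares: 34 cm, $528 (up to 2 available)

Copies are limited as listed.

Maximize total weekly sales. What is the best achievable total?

2657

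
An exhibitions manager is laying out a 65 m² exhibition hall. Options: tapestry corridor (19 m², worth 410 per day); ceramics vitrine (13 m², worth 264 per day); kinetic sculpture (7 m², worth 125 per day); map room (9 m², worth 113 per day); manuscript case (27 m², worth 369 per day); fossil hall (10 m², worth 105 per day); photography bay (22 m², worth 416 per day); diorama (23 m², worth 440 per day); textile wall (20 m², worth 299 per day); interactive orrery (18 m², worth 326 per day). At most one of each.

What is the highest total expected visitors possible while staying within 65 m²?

1266

Greedy by ratio would take tapestry corridor + ceramics vitrine + kinetic sculpture + diorama: 62 m² used, total 1239.
Replace ceramics vitrine and kinetic sculpture with photography bay: the trade gains 27 net, giving 1266 at 64 m².
Runner-up ceramics vitrine + kinetic sculpture + photography bay + diorama tops out at 1245.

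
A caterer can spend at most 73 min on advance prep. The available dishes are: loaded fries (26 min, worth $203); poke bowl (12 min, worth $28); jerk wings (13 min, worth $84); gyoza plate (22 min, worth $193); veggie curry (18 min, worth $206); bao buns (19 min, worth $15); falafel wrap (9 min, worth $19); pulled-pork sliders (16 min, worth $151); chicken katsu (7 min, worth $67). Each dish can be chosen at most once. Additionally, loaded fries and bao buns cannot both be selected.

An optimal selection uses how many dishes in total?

Optimal total is 669.
For example loaded fries + gyoza plate + veggie curry + chicken katsu achieves it, using 73 min.
All optima have 4 dishes.

4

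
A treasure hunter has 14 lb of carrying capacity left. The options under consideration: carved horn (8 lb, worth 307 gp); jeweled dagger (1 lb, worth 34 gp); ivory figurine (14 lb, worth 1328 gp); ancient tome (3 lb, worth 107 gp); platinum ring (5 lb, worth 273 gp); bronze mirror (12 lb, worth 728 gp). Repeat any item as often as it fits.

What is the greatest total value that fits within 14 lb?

By value per lb: ivory figurine 94.86, bronze mirror 60.67, platinum ring 54.60, carved horn 38.38 lead.
Ivory figurine uses 14 of the 14 lb and totals 1328.

1328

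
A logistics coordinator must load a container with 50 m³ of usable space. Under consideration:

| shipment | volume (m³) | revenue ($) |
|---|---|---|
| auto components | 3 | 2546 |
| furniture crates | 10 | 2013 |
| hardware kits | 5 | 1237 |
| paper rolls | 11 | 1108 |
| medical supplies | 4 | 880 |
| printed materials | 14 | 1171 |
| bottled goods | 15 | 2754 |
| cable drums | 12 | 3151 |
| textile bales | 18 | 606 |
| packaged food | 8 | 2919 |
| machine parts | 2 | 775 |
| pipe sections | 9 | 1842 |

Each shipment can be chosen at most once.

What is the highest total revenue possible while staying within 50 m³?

Greedy by ratio would take auto components + hardware kits + medical supplies + cable drums + packaged food + machine parts + pipe sections: 43 m³ used, total 13350.
The 4 m³ tied up in medical supplies is better spent on furniture crates — total rises to 14483 (49 m³).

14483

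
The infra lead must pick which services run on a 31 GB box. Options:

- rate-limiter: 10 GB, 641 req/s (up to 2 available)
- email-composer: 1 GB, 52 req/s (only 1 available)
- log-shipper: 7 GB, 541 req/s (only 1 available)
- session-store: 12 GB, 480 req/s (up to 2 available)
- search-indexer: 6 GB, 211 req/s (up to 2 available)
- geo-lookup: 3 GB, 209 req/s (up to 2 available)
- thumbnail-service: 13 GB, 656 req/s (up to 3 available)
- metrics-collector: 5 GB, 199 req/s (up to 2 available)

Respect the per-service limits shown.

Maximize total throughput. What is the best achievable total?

2084

Taking the top-ratio services first gives rate-limiter + email-composer + log-shipper + 2×geo-lookup + metrics-collector for 1851 (29 GB).
Dropping geo-lookup and metrics-collector frees 8 GB; slotting in rate-limiter (10 GB) lifts the total to 2084 at 31 GB.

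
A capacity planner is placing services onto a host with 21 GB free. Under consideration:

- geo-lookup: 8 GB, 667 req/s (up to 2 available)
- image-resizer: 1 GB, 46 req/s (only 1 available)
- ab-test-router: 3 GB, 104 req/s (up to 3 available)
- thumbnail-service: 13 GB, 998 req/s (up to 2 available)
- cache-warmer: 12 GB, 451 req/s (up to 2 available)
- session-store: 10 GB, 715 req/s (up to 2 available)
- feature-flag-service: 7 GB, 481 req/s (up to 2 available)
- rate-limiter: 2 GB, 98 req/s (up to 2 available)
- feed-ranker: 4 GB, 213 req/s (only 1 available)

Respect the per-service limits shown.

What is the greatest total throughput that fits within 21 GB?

1665

Greedy by ratio would take 2×geo-lookup + image-resizer + feed-ranker: 21 GB used, total 1593.
Dropping geo-lookup and image-resizer and feed-ranker frees 13 GB; slotting in thumbnail-service (13 GB) lifts the total to 1665 at 21 GB.
That's the maximum — no swap from here does better than 1665.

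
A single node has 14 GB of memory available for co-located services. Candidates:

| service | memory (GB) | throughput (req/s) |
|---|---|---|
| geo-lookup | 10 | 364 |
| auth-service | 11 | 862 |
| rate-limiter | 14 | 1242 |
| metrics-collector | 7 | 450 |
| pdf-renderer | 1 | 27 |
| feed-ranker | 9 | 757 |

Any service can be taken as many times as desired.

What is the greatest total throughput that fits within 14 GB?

1242

By throughput per GB: rate-limiter 88.71, feed-ranker 84.11, auth-service 78.36, metrics-collector 64.29 lead.
Taking rate-limiter: 14 GB used, 1242 in throughput.
Nothing else within 14 GB beats 1242.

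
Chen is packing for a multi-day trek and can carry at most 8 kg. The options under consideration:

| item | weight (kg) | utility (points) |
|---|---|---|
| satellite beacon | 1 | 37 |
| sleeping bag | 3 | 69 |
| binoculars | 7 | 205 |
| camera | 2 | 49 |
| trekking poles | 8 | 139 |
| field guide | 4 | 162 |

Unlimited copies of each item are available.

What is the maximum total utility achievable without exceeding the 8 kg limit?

Taking 2×field guide: 8 kg used, 324 in utility.
Nothing else within 8 kg beats 324.

324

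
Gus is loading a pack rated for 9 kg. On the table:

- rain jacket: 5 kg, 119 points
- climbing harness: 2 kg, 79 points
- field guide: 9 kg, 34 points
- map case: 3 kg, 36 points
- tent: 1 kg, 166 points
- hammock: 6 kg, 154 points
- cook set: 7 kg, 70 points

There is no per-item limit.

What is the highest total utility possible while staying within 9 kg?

1494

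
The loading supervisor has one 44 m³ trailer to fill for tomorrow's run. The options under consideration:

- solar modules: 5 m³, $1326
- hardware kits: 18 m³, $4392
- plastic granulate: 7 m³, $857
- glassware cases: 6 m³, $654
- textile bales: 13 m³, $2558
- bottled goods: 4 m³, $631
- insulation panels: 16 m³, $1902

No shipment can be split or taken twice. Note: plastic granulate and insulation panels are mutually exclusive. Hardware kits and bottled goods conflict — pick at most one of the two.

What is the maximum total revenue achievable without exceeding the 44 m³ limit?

9133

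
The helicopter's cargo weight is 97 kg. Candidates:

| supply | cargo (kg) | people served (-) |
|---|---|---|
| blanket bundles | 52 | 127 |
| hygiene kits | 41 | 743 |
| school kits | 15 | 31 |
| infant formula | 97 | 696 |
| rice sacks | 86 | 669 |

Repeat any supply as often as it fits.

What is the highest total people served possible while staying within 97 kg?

1517

By people served per kg: hygiene kits 18.12, rice sacks 7.78, infant formula 7.18, blanket bundles 2.44 lead.
The ratio ordering already packs tightly: 2×hygiene kits + school kits, 97 kg, 1517.
That's the maximum — no swap from here does better than 1517.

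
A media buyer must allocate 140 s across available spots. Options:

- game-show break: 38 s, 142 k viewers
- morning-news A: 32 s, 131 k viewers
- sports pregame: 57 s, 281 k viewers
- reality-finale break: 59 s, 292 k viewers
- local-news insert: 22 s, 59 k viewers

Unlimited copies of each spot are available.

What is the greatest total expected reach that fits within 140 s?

643

2×reality-finale break + local-news insert uses 140 of the 140 s and totals 643.
Every other selection either busts 140 s or fails to beat 643.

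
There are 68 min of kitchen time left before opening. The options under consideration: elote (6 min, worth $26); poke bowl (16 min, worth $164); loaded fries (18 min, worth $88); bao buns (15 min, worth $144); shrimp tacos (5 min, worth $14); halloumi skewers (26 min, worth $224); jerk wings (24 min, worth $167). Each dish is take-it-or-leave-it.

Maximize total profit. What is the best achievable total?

572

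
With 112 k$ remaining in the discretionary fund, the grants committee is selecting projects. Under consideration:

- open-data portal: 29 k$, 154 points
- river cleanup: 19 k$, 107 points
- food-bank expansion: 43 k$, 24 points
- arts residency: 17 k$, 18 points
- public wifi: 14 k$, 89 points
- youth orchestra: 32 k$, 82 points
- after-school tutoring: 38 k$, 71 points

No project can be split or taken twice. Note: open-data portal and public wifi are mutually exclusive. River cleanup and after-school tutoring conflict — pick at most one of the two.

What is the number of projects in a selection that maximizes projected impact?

4

The maximum projected impact within 112 k$ is 361.
open-data portal + river cleanup + arts residency + youth orchestra hits 361 at 97 k$.
All optima have 4 projects.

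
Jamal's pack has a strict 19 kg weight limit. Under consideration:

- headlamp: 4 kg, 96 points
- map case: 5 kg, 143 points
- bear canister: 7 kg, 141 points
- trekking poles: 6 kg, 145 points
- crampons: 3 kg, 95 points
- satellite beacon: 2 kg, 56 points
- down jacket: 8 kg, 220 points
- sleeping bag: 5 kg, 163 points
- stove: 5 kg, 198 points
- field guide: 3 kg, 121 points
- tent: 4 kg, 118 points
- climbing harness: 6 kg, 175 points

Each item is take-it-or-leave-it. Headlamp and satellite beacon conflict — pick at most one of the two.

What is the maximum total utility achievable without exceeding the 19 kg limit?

657

Taking the top-ratio items first gives crampons + satellite beacon + sleeping bag + stove + field guide for 633 (18 kg).
Replace crampons and satellite beacon with climbing harness: the trade gains 24 net, giving 657 at 19 kg.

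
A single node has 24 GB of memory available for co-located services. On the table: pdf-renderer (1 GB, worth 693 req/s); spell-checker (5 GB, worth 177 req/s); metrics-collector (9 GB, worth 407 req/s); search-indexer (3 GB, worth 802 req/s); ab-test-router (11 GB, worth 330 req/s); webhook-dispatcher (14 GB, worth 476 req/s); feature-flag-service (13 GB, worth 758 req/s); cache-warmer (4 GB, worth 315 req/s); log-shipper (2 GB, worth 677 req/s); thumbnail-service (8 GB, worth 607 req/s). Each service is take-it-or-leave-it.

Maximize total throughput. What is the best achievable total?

3271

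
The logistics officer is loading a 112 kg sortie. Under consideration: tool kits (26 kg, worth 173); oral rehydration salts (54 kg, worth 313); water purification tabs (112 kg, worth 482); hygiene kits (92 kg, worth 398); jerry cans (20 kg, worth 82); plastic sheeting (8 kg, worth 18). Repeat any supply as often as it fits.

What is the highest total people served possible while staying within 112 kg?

710

The ratio ordering already packs tightly: 4×tool kits + plastic sheeting, 112 kg, 710.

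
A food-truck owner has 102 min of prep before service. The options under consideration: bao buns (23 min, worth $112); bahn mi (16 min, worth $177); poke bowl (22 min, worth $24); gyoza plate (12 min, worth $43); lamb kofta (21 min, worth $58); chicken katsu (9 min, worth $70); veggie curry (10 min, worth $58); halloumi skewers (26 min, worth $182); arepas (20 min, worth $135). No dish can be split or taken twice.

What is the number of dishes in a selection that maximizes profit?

6

The maximum profit within 102 min is 680.
bahn mi + lamb kofta + chicken katsu + veggie curry + halloumi skewers + arepas hits 680 at 102 min.
Every optimal selection uses 6 dishes.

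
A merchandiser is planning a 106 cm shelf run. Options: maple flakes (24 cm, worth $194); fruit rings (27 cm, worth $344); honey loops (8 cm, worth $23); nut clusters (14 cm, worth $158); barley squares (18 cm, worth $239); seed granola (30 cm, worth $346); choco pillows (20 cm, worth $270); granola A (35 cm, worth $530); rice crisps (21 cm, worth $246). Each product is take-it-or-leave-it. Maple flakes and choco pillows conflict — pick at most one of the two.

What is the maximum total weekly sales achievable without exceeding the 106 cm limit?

1392

Filling by ratio: fruit rings + barley squares + choco pillows + granola A for 1383, with 6 cm left unused.
Replace fruit rings and barley squares with seed granola + rice crisps: the trade gains 9 net, giving 1392 at 106 cm.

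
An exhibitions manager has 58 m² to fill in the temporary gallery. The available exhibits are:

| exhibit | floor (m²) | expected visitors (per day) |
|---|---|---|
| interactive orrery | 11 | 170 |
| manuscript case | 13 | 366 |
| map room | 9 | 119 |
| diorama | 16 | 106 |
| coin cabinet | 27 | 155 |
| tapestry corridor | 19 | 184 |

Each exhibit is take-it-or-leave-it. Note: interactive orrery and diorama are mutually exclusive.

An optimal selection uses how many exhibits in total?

4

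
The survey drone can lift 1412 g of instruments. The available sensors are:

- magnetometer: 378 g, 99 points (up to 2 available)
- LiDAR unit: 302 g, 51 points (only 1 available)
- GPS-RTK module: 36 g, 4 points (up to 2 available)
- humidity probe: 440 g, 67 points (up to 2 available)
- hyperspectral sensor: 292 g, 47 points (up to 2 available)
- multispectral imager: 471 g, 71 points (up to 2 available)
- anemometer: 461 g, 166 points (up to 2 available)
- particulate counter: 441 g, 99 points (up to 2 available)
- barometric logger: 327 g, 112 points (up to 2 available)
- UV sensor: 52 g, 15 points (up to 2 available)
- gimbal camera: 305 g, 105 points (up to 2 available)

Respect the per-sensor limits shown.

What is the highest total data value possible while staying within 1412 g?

488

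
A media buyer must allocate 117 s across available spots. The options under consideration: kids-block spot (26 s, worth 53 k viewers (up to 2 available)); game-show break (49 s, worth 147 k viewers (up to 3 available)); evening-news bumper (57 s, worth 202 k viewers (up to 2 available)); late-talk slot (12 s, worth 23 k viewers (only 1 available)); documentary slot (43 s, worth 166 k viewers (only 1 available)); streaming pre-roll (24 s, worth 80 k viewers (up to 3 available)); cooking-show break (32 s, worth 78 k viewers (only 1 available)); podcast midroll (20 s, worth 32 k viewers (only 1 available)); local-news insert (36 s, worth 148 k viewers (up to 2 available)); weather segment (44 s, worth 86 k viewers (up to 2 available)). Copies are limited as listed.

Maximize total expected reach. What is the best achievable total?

462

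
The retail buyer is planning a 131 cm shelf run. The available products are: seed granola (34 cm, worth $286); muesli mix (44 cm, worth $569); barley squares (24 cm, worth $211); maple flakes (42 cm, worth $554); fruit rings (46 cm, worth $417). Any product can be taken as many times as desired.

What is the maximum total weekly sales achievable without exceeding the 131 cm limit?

1692

Ranking by ratio (weekly sales/cm): maple flakes 13.19, muesli mix 12.93, fruit rings 9.07, barley squares 8.79.
Filling by ratio: 3×maple flakes for 1662, with 5 cm left unused.
The 84 cm tied up in 2×maple flakes is better spent on 2×muesli mix — total rises to 1692 (130 cm).
Every other selection either busts 131 cm or fails to beat 1692.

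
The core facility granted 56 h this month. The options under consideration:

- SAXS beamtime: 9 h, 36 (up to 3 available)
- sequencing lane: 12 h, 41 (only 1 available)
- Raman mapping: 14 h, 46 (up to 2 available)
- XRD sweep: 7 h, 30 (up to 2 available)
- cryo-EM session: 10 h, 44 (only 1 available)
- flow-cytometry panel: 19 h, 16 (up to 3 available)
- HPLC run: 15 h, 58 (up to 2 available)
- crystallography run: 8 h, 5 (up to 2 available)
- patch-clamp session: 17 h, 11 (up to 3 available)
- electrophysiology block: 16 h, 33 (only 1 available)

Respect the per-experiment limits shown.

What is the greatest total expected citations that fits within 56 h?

226

Density check — cryo-EM session 4.40, XRD sweep 4.29, SAXS beamtime 4.00 are the best per h.
The ratio heuristic lands on 3×SAXS beamtime + 2×XRD sweep + cryo-EM session (212) but leaves 5 h idle.
Replace 2×SAXS beamtime and XRD sweep with 2×HPLC run: the trade gains 14 net, giving 226 at 56 h.
Nothing else within 56 h beats 226.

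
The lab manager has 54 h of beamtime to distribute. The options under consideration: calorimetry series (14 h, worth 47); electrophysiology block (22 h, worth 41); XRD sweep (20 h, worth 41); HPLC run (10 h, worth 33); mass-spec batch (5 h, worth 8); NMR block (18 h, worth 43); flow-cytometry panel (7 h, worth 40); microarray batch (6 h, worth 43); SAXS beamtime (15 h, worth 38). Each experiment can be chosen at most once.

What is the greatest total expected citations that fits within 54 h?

By expected citations per h: microarray batch 7.17, flow-cytometry panel 5.71, calorimetry series 3.36, HPLC run 3.30 lead.
Calorimetry series + HPLC run + flow-cytometry panel + microarray batch + SAXS beamtime uses 52 of the 54 h and totals 201.

201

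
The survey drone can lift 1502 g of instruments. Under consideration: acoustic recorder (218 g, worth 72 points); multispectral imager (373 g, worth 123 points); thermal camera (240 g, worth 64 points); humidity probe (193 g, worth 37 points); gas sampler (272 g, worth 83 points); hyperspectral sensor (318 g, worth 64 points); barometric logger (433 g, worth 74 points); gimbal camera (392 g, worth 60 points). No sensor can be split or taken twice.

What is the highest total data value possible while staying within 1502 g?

406

Density check — acoustic recorder 0.33, multispectral imager 0.33, gas sampler 0.31 are the best per g.
Taking acoustic recorder + multispectral imager + thermal camera + gas sampler + hyperspectral sensor: 1421 g used, 406 in data value.
The spare 81 g is too small for any remaining sensor, and no exchange beats 406.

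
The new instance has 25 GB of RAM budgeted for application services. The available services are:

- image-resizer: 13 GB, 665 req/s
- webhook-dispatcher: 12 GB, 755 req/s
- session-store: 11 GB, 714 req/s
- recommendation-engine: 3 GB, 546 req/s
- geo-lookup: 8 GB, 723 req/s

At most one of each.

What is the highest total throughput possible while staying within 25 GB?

2024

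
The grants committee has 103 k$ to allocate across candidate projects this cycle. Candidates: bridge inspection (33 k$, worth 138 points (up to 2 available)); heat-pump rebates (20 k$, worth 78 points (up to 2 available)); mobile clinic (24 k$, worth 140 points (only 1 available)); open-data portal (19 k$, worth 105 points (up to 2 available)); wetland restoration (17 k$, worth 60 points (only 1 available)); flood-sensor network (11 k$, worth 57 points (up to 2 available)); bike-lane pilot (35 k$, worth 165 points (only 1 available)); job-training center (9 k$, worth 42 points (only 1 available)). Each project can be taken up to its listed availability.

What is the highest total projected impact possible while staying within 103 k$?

527

Ranking by ratio (projected impact/k$): mobile clinic 5.83, open-data portal 5.53, flood-sensor network 5.18.
Greedy by ratio would take mobile clinic + 2×open-data portal + 2×flood-sensor network + job-training center: 93 k$ used, total 506.
Replace flood-sensor network with heat-pump rebates: the trade gains 21 net, giving 527 at 102 k$.
Nothing else within 103 k$ beats 527.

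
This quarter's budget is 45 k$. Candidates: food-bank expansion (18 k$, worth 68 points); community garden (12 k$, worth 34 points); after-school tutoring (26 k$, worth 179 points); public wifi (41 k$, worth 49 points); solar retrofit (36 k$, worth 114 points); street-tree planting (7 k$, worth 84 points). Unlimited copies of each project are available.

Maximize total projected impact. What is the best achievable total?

By projected impact per k$: street-tree planting 12.00, after-school tutoring 6.88, food-bank expansion 3.78 lead.
The ratio ordering already packs tightly: 6×street-tree planting, 42 k$, 504.
That's the maximum — no swap from here does better than 504.

504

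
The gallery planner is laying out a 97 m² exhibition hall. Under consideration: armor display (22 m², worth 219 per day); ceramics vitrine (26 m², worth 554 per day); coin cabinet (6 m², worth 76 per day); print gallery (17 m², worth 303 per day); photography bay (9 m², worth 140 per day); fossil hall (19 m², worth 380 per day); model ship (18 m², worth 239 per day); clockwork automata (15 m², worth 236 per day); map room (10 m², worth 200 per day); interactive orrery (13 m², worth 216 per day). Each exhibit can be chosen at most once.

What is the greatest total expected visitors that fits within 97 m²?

The ratio heuristic lands on ceramics vitrine + print gallery + photography bay + fossil hall + map room + interactive orrery (1793) but leaves 3 m² idle.
Dropping interactive orrery frees 13 m²; slotting in clockwork automata (15 m²) lifts the total to 1813 at 96 m².
The closest alternative, ceramics vitrine + print gallery + photography bay + fossil hall + map room + interactive orrery, reaches only 1793.

1813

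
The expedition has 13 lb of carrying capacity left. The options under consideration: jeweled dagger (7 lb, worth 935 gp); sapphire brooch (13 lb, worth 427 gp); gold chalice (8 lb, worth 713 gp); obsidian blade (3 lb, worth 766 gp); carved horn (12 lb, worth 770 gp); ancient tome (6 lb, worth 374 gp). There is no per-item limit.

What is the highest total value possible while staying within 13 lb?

3064

Taking 4×obsidian blade: 12 lb used, 3064 in value.
That's the maximum — no swap from here does better than 3064.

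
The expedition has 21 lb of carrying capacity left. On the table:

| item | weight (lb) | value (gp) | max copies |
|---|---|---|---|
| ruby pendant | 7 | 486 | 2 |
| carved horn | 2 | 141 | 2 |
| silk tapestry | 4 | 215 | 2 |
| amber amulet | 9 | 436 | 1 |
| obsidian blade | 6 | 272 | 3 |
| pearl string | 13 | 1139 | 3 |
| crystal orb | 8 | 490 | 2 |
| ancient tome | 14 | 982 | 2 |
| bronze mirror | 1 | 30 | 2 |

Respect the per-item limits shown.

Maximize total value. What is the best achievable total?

1655

By value per lb: pearl string 87.62, carved horn 70.50, ancient tome 70.14 lead.
A density-first pass picks 2×carved horn + silk tapestry + pearl string — 1636 at 21 lb.
Replace 2×carved horn and silk tapestry with ruby pendant + bronze mirror: the trade gains 19 net, giving 1655 at 21 lb.
No other feasible combination exceeds 1655.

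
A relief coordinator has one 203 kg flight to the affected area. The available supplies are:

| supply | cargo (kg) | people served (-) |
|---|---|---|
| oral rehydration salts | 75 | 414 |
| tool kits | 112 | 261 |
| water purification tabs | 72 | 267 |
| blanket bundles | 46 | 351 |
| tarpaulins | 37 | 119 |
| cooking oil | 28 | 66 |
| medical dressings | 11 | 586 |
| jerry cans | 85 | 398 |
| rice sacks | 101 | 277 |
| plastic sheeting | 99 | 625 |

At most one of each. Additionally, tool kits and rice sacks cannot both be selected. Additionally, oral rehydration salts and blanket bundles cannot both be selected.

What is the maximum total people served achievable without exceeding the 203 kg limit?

1681

By people served per kg: medical dressings 53.27, blanket bundles 7.63, plastic sheeting 6.31, oral rehydration salts 5.52 lead.
Best packing: blanket bundles + tarpaulins + medical dressings + plastic sheeting — 193 kg, 1681 total.
Nothing else feasible within 203 kg beats 1681.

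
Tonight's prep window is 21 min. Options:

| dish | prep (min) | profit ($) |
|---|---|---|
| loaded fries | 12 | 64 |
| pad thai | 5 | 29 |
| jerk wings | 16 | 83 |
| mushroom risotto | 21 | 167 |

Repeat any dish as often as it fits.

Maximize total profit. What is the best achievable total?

167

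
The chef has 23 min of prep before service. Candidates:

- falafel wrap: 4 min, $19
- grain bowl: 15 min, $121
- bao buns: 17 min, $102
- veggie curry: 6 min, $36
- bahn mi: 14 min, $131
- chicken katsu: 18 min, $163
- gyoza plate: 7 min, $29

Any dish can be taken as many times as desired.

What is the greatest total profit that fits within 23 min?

182

By profit per min: bahn mi 9.36, chicken katsu 9.06, grain bowl 8.07, bao buns 6.00 lead.
Taking the top-ratio dishes first gives veggie curry + bahn mi for 167 (20 min).
Replace veggie curry and bahn mi with falafel wrap + chicken katsu: the trade gains 15 net, giving 182 at 22 min.
Every other selection either busts 23 min or fails to beat 182.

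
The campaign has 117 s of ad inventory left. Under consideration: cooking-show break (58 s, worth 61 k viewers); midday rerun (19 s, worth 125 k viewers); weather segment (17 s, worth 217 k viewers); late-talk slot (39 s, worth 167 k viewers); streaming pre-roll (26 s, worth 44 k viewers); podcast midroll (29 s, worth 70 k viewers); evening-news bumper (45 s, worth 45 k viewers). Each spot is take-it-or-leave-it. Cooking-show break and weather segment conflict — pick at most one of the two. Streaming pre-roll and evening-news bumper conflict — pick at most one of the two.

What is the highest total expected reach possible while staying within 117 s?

Midday rerun + weather segment + late-talk slot + podcast midroll uses 104 of the 117 s and totals 579.
The closest alternative, midday rerun + weather segment + late-talk slot + streaming pre-roll, reaches only 553.

579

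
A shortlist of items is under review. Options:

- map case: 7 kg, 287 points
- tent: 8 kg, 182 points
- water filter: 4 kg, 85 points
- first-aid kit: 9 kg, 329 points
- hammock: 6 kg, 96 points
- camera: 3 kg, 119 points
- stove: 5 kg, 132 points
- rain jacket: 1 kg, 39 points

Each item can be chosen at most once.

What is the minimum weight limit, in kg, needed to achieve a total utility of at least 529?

Need the lightest bundle worth ≥ 529.
map case + camera + stove: 538 utility at 15 kg.
Below 15 kg the best achievable stays under 529.

15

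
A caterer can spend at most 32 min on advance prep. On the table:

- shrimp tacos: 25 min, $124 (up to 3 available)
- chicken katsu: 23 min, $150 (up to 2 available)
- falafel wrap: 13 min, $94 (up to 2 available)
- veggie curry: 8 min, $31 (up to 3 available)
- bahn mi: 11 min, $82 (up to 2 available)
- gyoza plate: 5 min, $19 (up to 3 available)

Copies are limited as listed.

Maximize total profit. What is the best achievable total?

Density check — bahn mi 7.45, falafel wrap 7.23, chicken katsu 6.52 are the best per min.
The ratio heuristic lands on veggie curry + 2×bahn mi (195) but leaves 2 min idle.
The 30 min tied up in veggie curry and 2×bahn mi is better spent on 2×falafel wrap + gyoza plate — total rises to 207 (31 min).

207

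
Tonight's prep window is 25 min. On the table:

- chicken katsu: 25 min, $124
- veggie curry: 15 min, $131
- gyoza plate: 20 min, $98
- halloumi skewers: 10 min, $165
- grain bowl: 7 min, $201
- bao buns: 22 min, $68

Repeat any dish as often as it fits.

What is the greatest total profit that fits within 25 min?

603

The ratio ordering already packs tightly: 3×grain bowl, 21 min, 603.
Every other selection either busts 25 min or fails to beat 603.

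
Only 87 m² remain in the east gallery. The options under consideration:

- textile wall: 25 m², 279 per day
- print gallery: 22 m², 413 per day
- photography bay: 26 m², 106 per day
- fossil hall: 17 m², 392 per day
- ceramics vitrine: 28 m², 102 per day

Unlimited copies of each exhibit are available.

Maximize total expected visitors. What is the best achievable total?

The ratio ordering already packs tightly: 5×fossil hall, 85 m², 1960.
The spare 2 m² is too small for any remaining exhibit, and no exchange beats 1960.

1960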